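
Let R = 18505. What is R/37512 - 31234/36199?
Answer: -501787313/1357896888 ≈ -0.36953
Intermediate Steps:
R/37512 - 31234/36199 = 18505/37512 - 31234/36199 = -501787313/1357896888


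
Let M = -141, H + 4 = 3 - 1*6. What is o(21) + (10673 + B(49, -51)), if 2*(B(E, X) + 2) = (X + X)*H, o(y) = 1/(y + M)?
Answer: 1323359/120 ≈ 11028.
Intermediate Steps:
H = -7 (H = -4 + (3 - 1*6) = -4 + (3 - 6) = -4 - 3 = -7)
o(y) = 1/(-141 + y) (o(y) = 1/(y - 141) = 1/(-141 + y))
B(E, X) = -2 - 7*X (B(E, X) = -2 + ((X + X)*(-7))/2 = -2 + ((2*X)*(-7))/2 = -2 + (-14*X)/2 = -2 - 7*X)
o(21) + (10673 + B(49, -51)) = 1/(-141 + 21) + (10673 + (-2 - 7*(-51))) = 1/(-120) + (10673 + (-2 + 357)) = -1/120 + (10673 + 355) = -1/120 + 11028 = 1323359/120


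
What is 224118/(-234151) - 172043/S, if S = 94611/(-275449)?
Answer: 11096177465728259/22153260261 ≈ 5.0088e+5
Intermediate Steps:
S = -94611/275449 (S = 94611*(-1/275449) = -94611/275449 ≈ -0.34348)
224118/(-234151) - 172043/S = 224118/(-234151) - 172043/(-94611/275449) = 224118*(-1/234151) - 172043*(-275449/94611) = -224118/234151 + 47389072307/94611 = 11096177465728259/22153260261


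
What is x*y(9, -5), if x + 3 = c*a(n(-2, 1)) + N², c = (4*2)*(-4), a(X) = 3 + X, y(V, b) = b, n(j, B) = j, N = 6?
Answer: -5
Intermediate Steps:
c = -32 (c = 8*(-4) = -32)
x = 1 (x = -3 + (-32*(3 - 2) + 6²) = -3 + (-32*1 + 36) = -3 + (-32 + 36) = -3 + 4 = 1)
x*y(9, -5) = 1*(-5) = -5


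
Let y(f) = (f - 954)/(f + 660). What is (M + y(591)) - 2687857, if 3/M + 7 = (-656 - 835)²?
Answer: -2491702459169009/927021858 ≈ -2.6879e+6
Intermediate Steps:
y(f) = (-954 + f)/(660 + f)
M = 3/2223074 (M = 3/(-7 + (-656 - 835)²) = 3/(-7 + (-1491)²) = 3/(-7 + 2223081) = 3/2223074 ≈ 1.3495e-6)
(M + y(591)) - 2687857 = (3/2223074 + (-954 + 591)/(660 + 591)) - 2687857 = (3/2223074 - 363/1251) - 2687857 = (3/2223074 + (1/1251)*(-363)) - 2687857 = (3/2223074 - 121/417) - 2687857 = -268990703/927021858 - 2687857 = -2491702459169009/927021858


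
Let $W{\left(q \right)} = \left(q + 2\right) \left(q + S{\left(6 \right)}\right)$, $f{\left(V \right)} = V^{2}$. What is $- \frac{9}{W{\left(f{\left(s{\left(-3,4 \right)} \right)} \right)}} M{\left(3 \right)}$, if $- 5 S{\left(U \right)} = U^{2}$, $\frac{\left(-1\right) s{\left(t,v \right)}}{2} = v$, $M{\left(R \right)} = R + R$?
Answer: $- \frac{45}{3124} \approx -0.014405$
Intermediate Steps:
$M{\left(R \right)} = 2 R$
$s{\left(t,v \right)} = - 2 v$
$S{\left(U \right)} = - \frac{U^{2}}{5}$
$W{\left(q \right)} = \left(2 + q\right) \left(- \frac{36}{5} + q\right)$ ($W{\left(q \right)} = \left(q + 2\right) \left(q - \frac{6^{2}}{5}\right) = \left(2 + q\right) \left(q - \frac{36}{5}\right) = \left(2 + q\right) \left(- \frac{36}{5} + q\right)$)
$- \frac{9}{W{\left(f{\left(s{\left(-3,4 \right)} \right)} \right)}} M{\left(3 \right)} = - \frac{9}{- \frac{72}{5} + \left(\left(\left(-2\right) 4\right)^{2}\right)^{2} - \frac{26 \left(\left(-2\right) 4\right)^{2}}{5}} \cdot 2 \cdot 3 = - \frac{9}{- \frac{72}{5} + \left(\left(-8\right)^{2}\right)^{2} - \frac{26 \left(-8\right)^{2}}{5}} \cdot 6 = - \frac{9}{- \frac{72}{5} + 64^{2} - \frac{1664}{5}} \cdot 6 = - \frac{9}{- \frac{72}{5} + 4096 - \frac{1664}{5}} \cdot 6 = - \frac{9}{\frac{18744}{5}} \cdot 6 = \left(-9\right) \frac{5}{18744} \cdot 6 = \left(- \frac{15}{6248}\right) 6 = - \frac{45}{3124}$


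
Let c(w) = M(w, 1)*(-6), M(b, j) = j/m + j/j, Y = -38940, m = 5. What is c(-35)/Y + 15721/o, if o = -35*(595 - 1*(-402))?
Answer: -50993708/113234275 ≈ -0.45034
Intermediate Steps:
M(b, j) = 1 + j/5 (M(b, j) = j/5 + j/j = j*(1/5) + 1 = j/5 + 1 = 1 + j/5)
c(w) = -36/5 (c(w) = (1 + (1/5)*1)*(-6) = (1 + 1/5)*(-6) = (6/5)*(-6) = -36/5)
o = -34895 (o = -35*(595 + 402) = -35*997 = -34895)
c(-35)/Y + 15721/o = -36/5/(-38940) + 15721/(-34895) = -36/5*(-1/38940) + 15721*(-1/34895) = 3/16225 - 15721/34895 = -50993708/113234275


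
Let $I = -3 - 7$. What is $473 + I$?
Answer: $463$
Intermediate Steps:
$I = -10$ ($I = -3 - 7 = -10$)
$473 + I = 473 - 10 = 463$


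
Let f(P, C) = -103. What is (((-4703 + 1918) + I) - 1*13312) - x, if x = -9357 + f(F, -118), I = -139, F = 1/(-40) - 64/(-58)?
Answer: -6776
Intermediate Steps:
F = 1251/1160 (F = 1*(-1/40) - 64*(-1/58) = -1/40 + 32/29 = 1251/1160 ≈ 1.0784)
x = -9460 (x = -9357 - 103 = -9460)
(((-4703 + 1918) + I) - 1*13312) - x = (((-4703 + 1918) - 139) - 1*13312) - 1*(-9460) = ((-2785 - 139) - 13312) + 9460 = (-2924 - 13312) + 9460 = -16236 + 9460 = -6776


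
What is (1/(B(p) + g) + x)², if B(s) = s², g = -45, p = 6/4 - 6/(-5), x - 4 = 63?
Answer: 63785038249/14220441 ≈ 4485.4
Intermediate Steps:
x = 67 (x = 4 + 63 = 67)
p = 27/10 (p = 6*(¼) - 6*(-⅕) = 3/2 + 6/5 = 27/10 ≈ 2.7000)
(1/(B(p) + g) + x)² = (1/((27/10)² - 45) + 67)² = (1/(729/100 - 45) + 67)² = (1/(-3771/100) + 67)² = (-100/3771 + 67)² = (252557/3771)² = 63785038249/14220441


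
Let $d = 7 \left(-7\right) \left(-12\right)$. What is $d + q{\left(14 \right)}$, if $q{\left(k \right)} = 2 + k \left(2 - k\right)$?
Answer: $422$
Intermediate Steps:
$d = 588$ ($d = \left(-49\right) \left(-12\right) = 588$)
$d + q{\left(14 \right)} = 588 + \left(2 - 14^{2} + 2 \cdot 14\right) = 588 + \left(2 - 196 + 28\right) = 588 - 166 = 422$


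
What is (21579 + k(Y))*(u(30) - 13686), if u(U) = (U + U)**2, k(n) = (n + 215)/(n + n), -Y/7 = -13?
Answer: -19807310412/91 ≈ -2.1766e+8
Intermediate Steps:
Y = 91 (Y = -7*(-13) = 91)
k(n) = (215 + n)/(2*n) (k(n) = (215 + n)/((2*n)) = (215 + n)*(1/(2*n)) = (215 + n)/(2*n))
u(U) = 4*U**2 (u(U) = (2*U)**2 = 4*U**2)
(21579 + k(Y))*(u(30) - 13686) = (21579 + (1/2)*(215 + 91)/91)*(4*30**2 - 13686) = (21579 + (1/2)*(1/91)*306)*(4*900 - 13686) = (21579 + 153/91)*(3600 - 13686) = (1963842/91)*(-10086) = -19807310412/91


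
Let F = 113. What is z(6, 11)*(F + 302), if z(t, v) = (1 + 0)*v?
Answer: 4565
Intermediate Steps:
z(t, v) = v (z(t, v) = 1*v = v)
z(6, 11)*(F + 302) = 11*(113 + 302) = 11*415 = 4565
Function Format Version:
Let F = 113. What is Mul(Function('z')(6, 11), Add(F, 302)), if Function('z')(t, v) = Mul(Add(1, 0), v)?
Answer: 4565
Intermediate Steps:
Function('z')(t, v) = v (Function('z')(t, v) = Mul(1, v) = v)
Mul(Function('z')(6, 11), Add(F, 302)) = Mul(11, Add(113, 302)) = Mul(11, 415) = 4565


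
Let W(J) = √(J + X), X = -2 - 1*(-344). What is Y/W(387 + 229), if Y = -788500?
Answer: -394250*√958/479 ≈ -25475.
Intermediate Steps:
X = 342 (X = -2 + 344 = 342)
W(J) = √(342 + J) (W(J) = √(J + 342) = √(342 + J))
Y/W(387 + 229) = -788500/√(342 + (387 + 229)) = -788500/√(342 + 616) = -788500*√958/958 = -394250*√958/479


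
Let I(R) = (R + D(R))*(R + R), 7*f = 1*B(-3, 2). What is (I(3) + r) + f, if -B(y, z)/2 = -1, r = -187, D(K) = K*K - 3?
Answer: -929/7 ≈ -132.71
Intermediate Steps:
D(K) = -3 + K² (D(K) = K² - 3 = -3 + K²)
B(y, z) = 2 (B(y, z) = -2*(-1) = 2)
f = 2/7 (f = (1*2)/7 = (⅐)*2 = 2/7 ≈ 0.28571)
I(R) = 2*R*(-3 + R + R²) (I(R) = (R + (-3 + R²))*(R + R) = (-3 + R + R²)*(2*R) = 2*R*(-3 + R + R²))
(I(3) + r) + f = (2*3*(-3 + 3 + 3²) - 187) + 2/7 = (2*3*(-3 + 3 + 9) - 187) + 2/7 = (2*3*9 - 187) + 2/7 = (54 - 187) + 2/7 = -133 + 2/7 = -929/7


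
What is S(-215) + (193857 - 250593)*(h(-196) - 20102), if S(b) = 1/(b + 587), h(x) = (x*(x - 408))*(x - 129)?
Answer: 812465394672385/372 ≈ 2.1840e+12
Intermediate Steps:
h(x) = x*(-408 + x)*(-129 + x) (h(x) = (x*(-408 + x))*(-129 + x) = x*(-408 + x)*(-129 + x))
S(b) = 1/(587 + b)
S(-215) + (193857 - 250593)*(h(-196) - 20102) = 1/(587 - 215) + (193857 - 250593)*(-196*(52632 + (-196)**2 - 537*(-196)) - 20102) = 1/372 - 56736*(-196*(52632 + 38416 + 105252) - 20102) = 1/372 - 56736*(-196*196300 - 20102) = 1/372 - 56736*(-38474800 - 20102) = 1/372 - 56736*(-38494902) = 1/372 + 2184046759872 = 812465394672385/372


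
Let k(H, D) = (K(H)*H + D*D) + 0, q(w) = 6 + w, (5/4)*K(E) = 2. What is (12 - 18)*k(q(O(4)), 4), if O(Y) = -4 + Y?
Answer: -768/5 ≈ -153.60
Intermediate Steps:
K(E) = 8/5 (K(E) = (4/5)*2 = 8/5)
k(H, D) = D**2 + 8*H/5 (k(H, D) = (8*H/5 + D*D) + 0 = (8*H/5 + D**2) + 0 = (D**2 + 8*H/5) + 0 = D**2 + 8*H/5)
(12 - 18)*k(q(O(4)), 4) = (12 - 18)*(4**2 + 8*(6 + (-4 + 4))/5) = -6*(16 + 8*(6 + 0)/5) = -6*(16 + (8/5)*6) = -6*(16 + 48/5) = -6*128/5 = -768/5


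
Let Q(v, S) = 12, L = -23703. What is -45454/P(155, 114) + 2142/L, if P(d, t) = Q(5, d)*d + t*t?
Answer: -184869619/58688628 ≈ -3.1500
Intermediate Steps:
P(d, t) = t**2 + 12*d (P(d, t) = 12*d + t*t = 12*d + t**2 = t**2 + 12*d)
-45454/P(155, 114) + 2142/L = -45454/(114**2 + 12*155) + 2142/(-23703) = -45454/(12996 + 1860) + 2142*(-1/23703) = -45454/14856 - 714/7901 = -45454*1/14856 - 714/7901 = -22727/7428 - 714/7901 = -184869619/58688628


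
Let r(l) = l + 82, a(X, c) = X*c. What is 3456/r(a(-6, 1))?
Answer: 864/19 ≈ 45.474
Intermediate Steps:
r(l) = 82 + l
3456/r(a(-6, 1)) = 3456/(82 - 6*1) = 3456/(82 - 6) = 3456/76 = 3456*(1/76) = 864/19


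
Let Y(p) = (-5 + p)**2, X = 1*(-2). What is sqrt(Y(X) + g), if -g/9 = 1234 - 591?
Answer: I*sqrt(5738) ≈ 75.75*I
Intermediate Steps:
X = -2
g = -5787 (g = -9*(1234 - 591) = -9*643 = -5787)
sqrt(Y(X) + g) = sqrt((-5 - 2)**2 - 5787) = sqrt((-7)**2 - 5787) = sqrt(49 - 5787) = sqrt(-5738) = I*sqrt(5738)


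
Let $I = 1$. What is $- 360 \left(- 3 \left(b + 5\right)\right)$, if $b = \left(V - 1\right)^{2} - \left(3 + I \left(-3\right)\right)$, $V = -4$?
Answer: $32400$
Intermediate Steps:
$b = 25$ ($b = \left(-4 - 1\right)^{2} - \left(3 + 1 \left(-3\right)\right) = \left(-5\right)^{2} - \left(3 - 3\right) = 25 - 0 = 25 + 0 = 25$)
$- 360 \left(- 3 \left(b + 5\right)\right) = - 360 \left(- 3 \left(25 + 5\right)\right) = - 360 \left(\left(-3\right) 30\right) = \left(-360\right) \left(-90\right) = 32400$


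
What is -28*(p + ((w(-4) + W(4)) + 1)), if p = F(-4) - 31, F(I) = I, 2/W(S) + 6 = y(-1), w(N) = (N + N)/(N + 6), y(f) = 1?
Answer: 5376/5 ≈ 1075.2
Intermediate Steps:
w(N) = 2*N/(6 + N) (w(N) = (2*N)/(6 + N) = 2*N/(6 + N))
W(S) = -⅖ (W(S) = 2/(-6 + 1) = 2/(-5) = 2*(-⅕) = -⅖)
p = -35 (p = -4 - 31 = -35)
-28*(p + ((w(-4) + W(4)) + 1)) = -28*(-35 + ((2*(-4)/(6 - 4) - ⅖) + 1)) = -28*(-35 + ((2*(-4)/2 - ⅖) + 1)) = -28*(-35 + ((2*(-4)*(½) - ⅖) + 1)) = -28*(-35 + ((-4 - ⅖) + 1)) = -28*(-35 + (-22/5 + 1)) = -28*(-35 - 17/5) = -28*(-192/5) = 5376/5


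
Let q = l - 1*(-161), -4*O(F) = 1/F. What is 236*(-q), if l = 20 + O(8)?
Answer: -341669/8 ≈ -42709.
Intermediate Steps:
O(F) = -1/(4*F)
l = 639/32 (l = 20 - ¼/8 = 20 - ¼*⅛ = 20 - 1/32 = 639/32 ≈ 19.969)
q = 5791/32 (q = 639/32 - 1*(-161) = 639/32 + 161 = 5791/32 ≈ 180.97)
236*(-q) = 236*(-1*5791/32) = 236*(-5791/32) = -341669/8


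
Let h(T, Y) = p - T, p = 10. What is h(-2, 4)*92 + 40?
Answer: 1144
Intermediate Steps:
h(T, Y) = 10 - T
h(-2, 4)*92 + 40 = (10 - 1*(-2))*92 + 40 = (10 + 2)*92 + 40 = 12*92 + 40 = 1104 + 40 = 1144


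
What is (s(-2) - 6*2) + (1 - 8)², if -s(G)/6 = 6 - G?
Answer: -11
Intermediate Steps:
s(G) = -36 + 6*G (s(G) = -6*(6 - G) = -36 + 6*G)
(s(-2) - 6*2) + (1 - 8)² = ((-36 + 6*(-2)) - 6*2) + (1 - 8)² = ((-36 - 12) - 12) + (-7)² = (-48 - 12) + 49 = -60 + 49 = -11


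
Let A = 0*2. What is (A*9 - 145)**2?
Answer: 21025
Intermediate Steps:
A = 0
(A*9 - 145)**2 = (0*9 - 145)**2 = (0 - 145)**2 = (-145)**2 = 21025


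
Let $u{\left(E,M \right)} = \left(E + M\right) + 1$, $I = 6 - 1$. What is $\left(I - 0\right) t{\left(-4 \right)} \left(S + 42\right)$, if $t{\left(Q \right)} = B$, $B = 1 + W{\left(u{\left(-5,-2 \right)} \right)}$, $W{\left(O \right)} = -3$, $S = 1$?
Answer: $-430$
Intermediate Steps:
$I = 5$ ($I = 6 - 1 = 5$)
$u{\left(E,M \right)} = 1 + E + M$
$B = -2$ ($B = 1 - 3 = -2$)
$t{\left(Q \right)} = -2$
$\left(I - 0\right) t{\left(-4 \right)} \left(S + 42\right) = \left(5 - 0\right) \left(-2\right) \left(1 + 42\right) = \left(5 + 0\right) \left(-2\right) 43 = 5 \left(-2\right) 43 = \left(-10\right) 43 = -430$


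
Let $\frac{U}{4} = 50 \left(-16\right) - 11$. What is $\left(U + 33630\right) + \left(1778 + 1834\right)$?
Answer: $33998$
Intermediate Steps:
$U = -3244$ ($U = 4 \left(50 \left(-16\right) - 11\right) = 4 \left(-800 - 11\right) = 4 \left(-811\right) = -3244$)
$\left(U + 33630\right) + \left(1778 + 1834\right) = \left(-3244 + 33630\right) + \left(1778 + 1834\right) = 30386 + 3612 = 33998$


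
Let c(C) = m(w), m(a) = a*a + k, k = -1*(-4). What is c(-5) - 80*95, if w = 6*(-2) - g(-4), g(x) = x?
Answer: -7532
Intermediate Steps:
k = 4
w = -8 (w = 6*(-2) - 1*(-4) = -12 + 4 = -8)
m(a) = 4 + a² (m(a) = a*a + 4 = a² + 4 = 4 + a²)
c(C) = 68 (c(C) = 4 + (-8)² = 4 + 64 = 68)
c(-5) - 80*95 = 68 - 80*95 = 68 - 7600 = -7532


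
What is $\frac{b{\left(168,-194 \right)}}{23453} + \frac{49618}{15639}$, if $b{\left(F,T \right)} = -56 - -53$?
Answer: $\frac{1163644037}{366781467} \approx 3.1726$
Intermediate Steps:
$b{\left(F,T \right)} = -3$ ($b{\left(F,T \right)} = -56 + 53 = -3$)
$\frac{b{\left(168,-194 \right)}}{23453} + \frac{49618}{15639} = - \frac{3}{23453} + \frac{49618}{15639} = \frac{1163644037}{366781467}$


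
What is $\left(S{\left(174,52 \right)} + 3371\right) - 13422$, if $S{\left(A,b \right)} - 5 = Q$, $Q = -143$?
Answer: $-10189$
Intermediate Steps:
$S{\left(A,b \right)} = -138$ ($S{\left(A,b \right)} = 5 - 143 = -138$)
$\left(S{\left(174,52 \right)} + 3371\right) - 13422 = \left(-138 + 3371\right) - 13422 = 3233 - 13422 = -10189$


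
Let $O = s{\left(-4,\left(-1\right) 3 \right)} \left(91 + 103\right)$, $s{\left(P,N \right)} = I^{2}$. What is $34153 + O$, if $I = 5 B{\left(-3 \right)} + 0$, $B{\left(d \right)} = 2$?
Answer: $53553$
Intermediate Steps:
$I = 10$ ($I = 5 \cdot 2 + 0 = 10 + 0 = 10$)
$s{\left(P,N \right)} = 100$ ($s{\left(P,N \right)} = 10^{2} = 100$)
$O = 19400$ ($O = 100 \left(91 + 103\right) = 100 \cdot 194 = 19400$)
$34153 + O = 34153 + 19400 = 53553$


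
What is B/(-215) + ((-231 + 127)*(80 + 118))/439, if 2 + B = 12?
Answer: -886334/18877 ≈ -46.953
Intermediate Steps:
B = 10 (B = -2 + 12 = 10)
B/(-215) + ((-231 + 127)*(80 + 118))/439 = 10/(-215) + ((-231 + 127)*(80 + 118))/439 = 10*(-1/215) - 104*198*(1/439) = -2/43 - 20592*1/439 = -2/43 - 20592/439 = -886334/18877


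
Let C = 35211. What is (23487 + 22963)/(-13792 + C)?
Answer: 46450/21419 ≈ 2.1686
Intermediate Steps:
(23487 + 22963)/(-13792 + C) = (23487 + 22963)/(-13792 + 35211) = 46450/21419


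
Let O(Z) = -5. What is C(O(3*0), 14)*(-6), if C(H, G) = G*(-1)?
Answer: 84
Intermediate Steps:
C(H, G) = -G
C(O(3*0), 14)*(-6) = -1*14*(-6) = -14*(-6) = 84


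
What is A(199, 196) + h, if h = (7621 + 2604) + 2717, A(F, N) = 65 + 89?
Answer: 13096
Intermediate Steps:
A(F, N) = 154
h = 12942 (h = 10225 + 2717 = 12942)
A(199, 196) + h = 154 + 12942 = 13096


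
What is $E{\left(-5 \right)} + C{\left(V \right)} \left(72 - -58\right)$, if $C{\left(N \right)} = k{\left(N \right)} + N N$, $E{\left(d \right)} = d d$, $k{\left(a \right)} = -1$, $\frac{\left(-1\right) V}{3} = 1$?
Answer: $1065$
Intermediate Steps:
$V = -3$ ($V = \left(-3\right) 1 = -3$)
$E{\left(d \right)} = d^{2}$
$C{\left(N \right)} = -1 + N^{2}$ ($C{\left(N \right)} = -1 + N N = -1 + N^{2}$)
$E{\left(-5 \right)} + C{\left(V \right)} \left(72 - -58\right) = \left(-5\right)^{2} + \left(-1 + \left(-3\right)^{2}\right) \left(72 - -58\right) = 25 + \left(-1 + 9\right) \left(72 + 58\right) = 25 + 8 \cdot 130 = 25 + 1040 = 1065$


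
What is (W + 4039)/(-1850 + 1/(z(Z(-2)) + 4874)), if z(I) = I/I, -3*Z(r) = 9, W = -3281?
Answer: -3695250/9018749 ≈ -0.40973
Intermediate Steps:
Z(r) = -3 (Z(r) = -⅓*9 = -3)
z(I) = 1
(W + 4039)/(-1850 + 1/(z(Z(-2)) + 4874)) = (-3281 + 4039)/(-1850 + 1/(1 + 4874)) = 758/(-1850 + 1/4875) = 758/(-9018749/4875) = 758*(-4875/9018749) = -3695250/9018749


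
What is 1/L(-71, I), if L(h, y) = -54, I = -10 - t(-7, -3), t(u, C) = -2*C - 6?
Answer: -1/54 ≈ -0.018519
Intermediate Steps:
t(u, C) = -6 - 2*C
I = -10 (I = -10 - (-6 - 2*(-3)) = -10 - (-6 + 6) = -10 - 1*0 = -10 + 0 = -10)
1/L(-71, I) = 1/(-54) = -1/54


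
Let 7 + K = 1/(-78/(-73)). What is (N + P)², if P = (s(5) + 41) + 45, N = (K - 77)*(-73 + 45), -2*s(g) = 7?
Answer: 35286495409/6084 ≈ 5.7999e+6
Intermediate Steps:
s(g) = -7/2 (s(g) = -½*7 = -7/2)
K = -473/78 (K = -7 + 1/(-78/(-73)) = -7 + 1/(-78*(-1/73)) = -7 + 1/(78/73) = -7 + 73/78 = -473/78 ≈ -6.0641)
N = 90706/39 (N = (-473/78 - 77)*(-73 + 45) = -6479/78*(-28) = 90706/39 ≈ 2325.8)
P = 165/2 (P = (-7/2 + 41) + 45 = 75/2 + 45 = 165/2 ≈ 82.500)
(N + P)² = (90706/39 + 165/2)² = (187847/78)² = 35286495409/6084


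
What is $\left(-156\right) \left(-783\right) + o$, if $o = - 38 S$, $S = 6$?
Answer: $121920$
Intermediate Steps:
$o = -228$ ($o = \left(-38\right) 6 = -228$)
$\left(-156\right) \left(-783\right) + o = \left(-156\right) \left(-783\right) - 228 = 122148 - 228 = 121920$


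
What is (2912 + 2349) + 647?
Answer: 5908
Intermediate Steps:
(2912 + 2349) + 647 = 5261 + 647 = 5908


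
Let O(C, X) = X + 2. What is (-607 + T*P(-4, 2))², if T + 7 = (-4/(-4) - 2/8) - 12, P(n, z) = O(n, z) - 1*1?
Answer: 7006609/16 ≈ 4.3791e+5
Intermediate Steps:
O(C, X) = 2 + X
P(n, z) = 1 + z (P(n, z) = (2 + z) - 1*1 = (2 + z) - 1 = 1 + z)
T = -73/4 (T = -7 + ((-4/(-4) - 2/8) - 12) = -7 + ((-4*(-¼) - 2*⅛) - 12) = -7 + ((1 - ¼) - 12) = -7 + (¾ - 12) = -7 - 45/4 = -73/4 ≈ -18.250)
(-607 + T*P(-4, 2))² = (-607 - 73*(1 + 2)/4)² = (-607 - 73/4*3)² = (-607 - 219/4)² = (-2647/4)² = 7006609/16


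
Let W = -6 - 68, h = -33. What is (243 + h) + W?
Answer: 136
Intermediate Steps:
W = -74
(243 + h) + W = (243 - 33) - 74 = 210 - 74 = 136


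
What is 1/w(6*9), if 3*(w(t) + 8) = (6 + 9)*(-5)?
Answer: -1/33 ≈ -0.030303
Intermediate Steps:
w(t) = -33 (w(t) = -8 + ((6 + 9)*(-5))/3 = -8 + (15*(-5))/3 = -8 + (⅓)*(-75) = -8 - 25 = -33)
1/w(6*9) = 1/(-33) = -1/33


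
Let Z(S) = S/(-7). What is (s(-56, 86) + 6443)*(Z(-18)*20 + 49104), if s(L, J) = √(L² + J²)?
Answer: 2216958984/7 + 688176*√2633/7 ≈ 3.2175e+8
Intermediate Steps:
s(L, J) = √(J² + L²)
Z(S) = -S/7 (Z(S) = S*(-⅐) = -S/7)
(s(-56, 86) + 6443)*(Z(-18)*20 + 49104) = (√(86² + (-56)²) + 6443)*(-⅐*(-18)*20 + 49104) = (√(7396 + 3136) + 6443)*((18/7)*20 + 49104) = (√10532 + 6443)*(360/7 + 49104) = (2*√2633 + 6443)*(344088/7) = (6443 + 2*√2633)*(344088/7) = 2216958984/7 + 688176*√2633/7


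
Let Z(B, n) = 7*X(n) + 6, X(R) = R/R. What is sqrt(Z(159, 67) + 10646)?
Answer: sqrt(10659) ≈ 103.24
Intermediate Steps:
X(R) = 1
Z(B, n) = 13 (Z(B, n) = 7*1 + 6 = 7 + 6 = 13)
sqrt(Z(159, 67) + 10646) = sqrt(13 + 10646) = sqrt(10659)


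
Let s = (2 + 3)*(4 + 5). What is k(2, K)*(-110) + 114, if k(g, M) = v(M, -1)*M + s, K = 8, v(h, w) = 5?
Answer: -9236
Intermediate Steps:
s = 45 (s = 5*9 = 45)
k(g, M) = 45 + 5*M (k(g, M) = 5*M + 45 = 45 + 5*M)
k(2, K)*(-110) + 114 = (45 + 5*8)*(-110) + 114 = (45 + 40)*(-110) + 114 = 85*(-110) + 114 = -9350 + 114 = -9236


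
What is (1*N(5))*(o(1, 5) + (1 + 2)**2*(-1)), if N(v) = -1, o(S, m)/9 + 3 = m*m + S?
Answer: -198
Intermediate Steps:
o(S, m) = -27 + 9*S + 9*m**2 (o(S, m) = -27 + 9*(m*m + S) = -27 + 9*(m**2 + S) = -27 + 9*(S + m**2) = -27 + (9*S + 9*m**2) = -27 + 9*S + 9*m**2)
(1*N(5))*(o(1, 5) + (1 + 2)**2*(-1)) = (1*(-1))*((-27 + 9*1 + 9*5**2) + (1 + 2)**2*(-1)) = -((-27 + 9 + 9*25) + 3**2*(-1)) = -((-27 + 9 + 225) + 9*(-1)) = -(207 - 9) = -1*198 = -198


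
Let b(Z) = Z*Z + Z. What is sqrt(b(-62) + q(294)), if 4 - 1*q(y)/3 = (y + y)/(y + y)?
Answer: sqrt(3791) ≈ 61.571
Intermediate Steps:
q(y) = 9 (q(y) = 12 - 3*(y + y)/(y + y) = 12 - 3*2*y/(2*y) = 12 - 3*2*y*1/(2*y) = 12 - 3*1 = 12 - 3 = 9)
b(Z) = Z + Z**2 (b(Z) = Z**2 + Z = Z + Z**2)
sqrt(b(-62) + q(294)) = sqrt(-62*(1 - 62) + 9) = sqrt(-62*(-61) + 9) = sqrt(3782 + 9) = sqrt(3791)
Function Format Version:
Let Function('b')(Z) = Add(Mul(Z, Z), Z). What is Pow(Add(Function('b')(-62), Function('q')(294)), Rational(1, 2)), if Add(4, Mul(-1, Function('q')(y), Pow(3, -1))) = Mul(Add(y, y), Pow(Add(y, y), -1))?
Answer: Pow(3791, Rational(1, 2)) ≈ 61.571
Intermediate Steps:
Function('q')(y) = 9 (Function('q')(y) = Add(12, Mul(-3, Mul(Add(y, y), Pow(Add(y, y), -1)))) = Add(12, Mul(-3, Mul(Mul(2, y), Pow(Mul(2, y), -1)))) = Add(12, Mul(-3, Mul(Mul(2, y), Mul(Rational(1, 2), Pow(y, -1))))) = Add(12, Mul(-3, 1)) = Add(12, -3) = 9)
Function('b')(Z) = Add(Z, Pow(Z, 2)) (Function('b')(Z) = Add(Pow(Z, 2), Z) = Add(Z, Pow(Z, 2)))
Pow(Add(Function('b')(-62), Function('q')(294)), Rational(1, 2)) = Pow(Add(Mul(-62, Add(1, -62)), 9), Rational(1, 2)) = Pow(Add(Mul(-62, -61), 9), Rational(1, 2)) = Pow(Add(3782, 9), Rational(1, 2)) = Pow(3791, Rational(1, 2))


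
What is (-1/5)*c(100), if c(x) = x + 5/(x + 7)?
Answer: -2141/107 ≈ -20.009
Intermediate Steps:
c(x) = x + 5/(7 + x)
(-1/5)*c(100) = (-1/5)*((5 + 100² + 7*100)/(7 + 100)) = (-1*⅕)*((5 + 10000 + 700)/107) = -10705/535 = -⅕*10705/107 = -2141/107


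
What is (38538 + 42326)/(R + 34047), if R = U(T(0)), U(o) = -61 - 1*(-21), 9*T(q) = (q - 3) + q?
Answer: 80864/34007 ≈ 2.3779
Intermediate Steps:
T(q) = -⅓ + 2*q/9 (T(q) = ((q - 3) + q)/9 = ((-3 + q) + q)/9 = (-3 + 2*q)/9 = -⅓ + 2*q/9)
U(o) = -40 (U(o) = -61 + 21 = -40)
R = -40
(38538 + 42326)/(R + 34047) = (38538 + 42326)/(-40 + 34047) = 80864/34007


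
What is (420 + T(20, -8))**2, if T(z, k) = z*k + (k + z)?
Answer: 73984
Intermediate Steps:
T(z, k) = k + z + k*z (T(z, k) = k*z + (k + z) = k + z + k*z)
(420 + T(20, -8))**2 = (420 + (-8 + 20 - 8*20))**2 = (420 + (-8 + 20 - 160))**2 = (420 - 148)**2 = 272**2 = 73984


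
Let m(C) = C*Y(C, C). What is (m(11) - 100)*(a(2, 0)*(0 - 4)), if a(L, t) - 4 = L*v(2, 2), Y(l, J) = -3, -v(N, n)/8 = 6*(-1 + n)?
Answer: -48944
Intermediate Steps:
v(N, n) = 48 - 48*n (v(N, n) = -48*(-1 + n) = -8*(-6 + 6*n) = 48 - 48*n)
m(C) = -3*C (m(C) = C*(-3) = -3*C)
a(L, t) = 4 - 48*L (a(L, t) = 4 + L*(48 - 48*2) = 4 + L*(48 - 96) = 4 + L*(-48) = 4 - 48*L)
(m(11) - 100)*(a(2, 0)*(0 - 4)) = (-3*11 - 100)*((4 - 48*2)*(0 - 4)) = (-33 - 100)*((4 - 96)*(-4)) = -(-12236)*(-4) = -133*368 = -48944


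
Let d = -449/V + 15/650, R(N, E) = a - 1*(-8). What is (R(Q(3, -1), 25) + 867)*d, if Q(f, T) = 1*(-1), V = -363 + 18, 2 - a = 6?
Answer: 796027/690 ≈ 1153.7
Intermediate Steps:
a = -4 (a = 2 - 1*6 = 2 - 6 = -4)
V = -345
Q(f, T) = -1
R(N, E) = 4 (R(N, E) = -4 - 1*(-8) = -4 + 8 = 4)
d = 11881/8970 (d = -449/(-345) + 15/650 = -449*(-1/345) + 15*(1/650) = 449/345 + 3/130 = 11881/8970 ≈ 1.3245)
(R(Q(3, -1), 25) + 867)*d = (4 + 867)*(11881/8970) = 871*(11881/8970) = 796027/690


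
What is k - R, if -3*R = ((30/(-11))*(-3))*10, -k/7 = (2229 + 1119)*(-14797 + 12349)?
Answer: 631084908/11 ≈ 5.7371e+7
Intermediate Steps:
k = 57371328 (k = -7*(2229 + 1119)*(-14797 + 12349) = -23436*(-2448) = -7*(-8195904) = 57371328)
R = -300/11 (R = -(30/(-11))*(-3)*10/3 = -(30*(-1/11))*(-3)*10/3 = -(-30/11*(-3))*10/3 = -30*10/11 = -⅓*900/11 = -300/11 ≈ -27.273)
k - R = 57371328 - 1*(-300/11) = 57371328 + 300/11 = 631084908/11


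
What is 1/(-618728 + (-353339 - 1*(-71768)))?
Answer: -1/900299 ≈ -1.1107e-6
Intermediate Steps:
1/(-618728 + (-353339 - 1*(-71768))) = 1/(-618728 + (-353339 + 71768)) = 1/(-618728 - 281571) = 1/(-900299) = -1/900299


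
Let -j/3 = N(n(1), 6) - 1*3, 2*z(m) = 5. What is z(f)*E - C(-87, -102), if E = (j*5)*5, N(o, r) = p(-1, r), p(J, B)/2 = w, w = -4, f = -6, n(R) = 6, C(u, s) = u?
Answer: 4299/2 ≈ 2149.5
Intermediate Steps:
z(m) = 5/2 (z(m) = (½)*5 = 5/2)
p(J, B) = -8 (p(J, B) = 2*(-4) = -8)
N(o, r) = -8
j = 33 (j = -3*(-8 - 1*3) = -3*(-8 - 3) = -3*(-11) = 33)
E = 825 (E = (33*5)*5 = 165*5 = 825)
z(f)*E - C(-87, -102) = (5/2)*825 - 1*(-87) = 4125/2 + 87 = 4299/2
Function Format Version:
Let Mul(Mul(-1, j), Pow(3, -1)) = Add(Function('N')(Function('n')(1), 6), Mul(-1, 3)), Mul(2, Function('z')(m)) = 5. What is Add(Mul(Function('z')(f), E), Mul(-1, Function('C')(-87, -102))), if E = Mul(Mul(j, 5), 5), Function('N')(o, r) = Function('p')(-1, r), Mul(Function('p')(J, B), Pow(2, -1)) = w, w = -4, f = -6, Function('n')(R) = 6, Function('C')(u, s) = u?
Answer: Rational(4299, 2) ≈ 2149.5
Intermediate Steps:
Function('z')(m) = Rational(5, 2) (Function('z')(m) = Mul(Rational(1, 2), 5) = Rational(5, 2))
Function('p')(J, B) = -8 (Function('p')(J, B) = Mul(2, -4) = -8)
Function('N')(o, r) = -8
j = 33 (j = Mul(-3, Add(-8, Mul(-1, 3))) = Mul(-3, Add(-8, -3)) = Mul(-3, -11) = 33)
E = 825 (E = Mul(Mul(33, 5), 5) = Mul(165, 5) = 825)
Add(Mul(Function('z')(f), E), Mul(-1, Function('C')(-87, -102))) = Add(Mul(Rational(5, 2), 825), Mul(-1, -87)) = Add(Rational(4125, 2), 87) = Rational(4299, 2)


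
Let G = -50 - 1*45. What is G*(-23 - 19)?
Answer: 3990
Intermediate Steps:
G = -95 (G = -50 - 45 = -95)
G*(-23 - 19) = -95*(-23 - 19) = -95*(-42) = 3990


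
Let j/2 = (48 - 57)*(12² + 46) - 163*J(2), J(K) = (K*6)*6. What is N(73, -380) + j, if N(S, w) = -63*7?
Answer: -27333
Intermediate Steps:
J(K) = 36*K (J(K) = (6*K)*6 = 36*K)
j = -26892 (j = 2*((48 - 57)*(12² + 46) - 5868*2) = 2*(-9*(144 + 46) - 163*72) = 2*(-9*190 - 11736) = 2*(-1710 - 11736) = 2*(-13446) = -26892)
N(S, w) = -441
N(73, -380) + j = -441 - 26892 = -27333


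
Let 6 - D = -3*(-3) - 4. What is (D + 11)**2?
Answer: 144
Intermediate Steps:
D = 1 (D = 6 - (-3*(-3) - 4) = 6 - (9 - 4) = 6 - 1*5 = 6 - 5 = 1)
(D + 11)**2 = (1 + 11)**2 = 12**2 = 144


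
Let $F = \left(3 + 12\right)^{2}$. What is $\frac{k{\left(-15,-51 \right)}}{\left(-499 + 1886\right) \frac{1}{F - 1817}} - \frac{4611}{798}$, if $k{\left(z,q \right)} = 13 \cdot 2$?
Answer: $- \frac{691689}{19418} \approx -35.621$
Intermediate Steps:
$F = 225$ ($F = 15^{2} = 225$)
$k{\left(z,q \right)} = 26$
$\frac{k{\left(-15,-51 \right)}}{\left(-499 + 1886\right) \frac{1}{F - 1817}} - \frac{4611}{798} = \frac{26}{\left(-499 + 1886\right) \frac{1}{225 - 1817}} - \frac{4611}{798} = \frac{26}{1387 \frac{1}{-1592}} - \frac{1537}{266} = \frac{26}{1387 \left(- \frac{1}{1592}\right)} - \frac{1537}{266} = \frac{26}{- \frac{1387}{1592}} - \frac{1537}{266} = 26 \left(- \frac{1592}{1387}\right) - \frac{1537}{266} = - \frac{41392}{1387} - \frac{1537}{266} = - \frac{691689}{19418}$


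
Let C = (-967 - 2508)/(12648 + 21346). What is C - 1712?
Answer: -58201203/33994 ≈ -1712.1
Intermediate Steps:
C = -3475/33994 ≈ -0.10222
C - 1712 = -3475/33994 - 1712 = -58201203/33994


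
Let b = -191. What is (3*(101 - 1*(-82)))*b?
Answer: -104859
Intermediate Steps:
(3*(101 - 1*(-82)))*b = (3*(101 - 1*(-82)))*(-191) = (3*(101 + 82))*(-191) = (3*183)*(-191) = 549*(-191) = -104859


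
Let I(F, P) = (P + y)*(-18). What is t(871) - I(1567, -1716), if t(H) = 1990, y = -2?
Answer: -28934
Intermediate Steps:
I(F, P) = 36 - 18*P (I(F, P) = (P - 2)*(-18) = (-2 + P)*(-18) = 36 - 18*P)
t(871) - I(1567, -1716) = 1990 - (36 - 18*(-1716)) = 1990 - (36 + 30888) = 1990 - 1*30924 = 1990 - 30924 = -28934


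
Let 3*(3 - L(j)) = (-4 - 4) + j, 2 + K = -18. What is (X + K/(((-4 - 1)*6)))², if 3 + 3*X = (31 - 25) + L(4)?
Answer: 784/81 ≈ 9.6790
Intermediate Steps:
K = -20 (K = -2 - 18 = -20)
L(j) = 17/3 - j/3 (L(j) = 3 - ((-4 - 4) + j)/3 = 3 - (-8 + j)/3 = 3 + (8/3 - j/3) = 17/3 - j/3)
X = 22/9 (X = -1 + ((31 - 25) + (17/3 - ⅓*4))/3 = -1 + (6 + (17/3 - 4/3))/3 = -1 + (6 + 13/3)/3 = -1 + (⅓)*(31/3) = -1 + 31/9 = 22/9 ≈ 2.4444)
(X + K/(((-4 - 1)*6)))² = (22/9 - 20*1/(6*(-4 - 1)))² = (22/9 - 20/((-5*6)))² = (22/9 - 20/(-30))² = (22/9 - 20*(-1/30))² = (22/9 + ⅔)² = (28/9)² = 784/81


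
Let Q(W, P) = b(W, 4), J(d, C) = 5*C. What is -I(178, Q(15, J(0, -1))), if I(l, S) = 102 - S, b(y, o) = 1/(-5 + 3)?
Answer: -205/2 ≈ -102.50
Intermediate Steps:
b(y, o) = -½ (b(y, o) = 1/(-2) = -½)
Q(W, P) = -½
-I(178, Q(15, J(0, -1))) = -(102 - 1*(-½)) = -(102 + ½) = -1*205/2 = -205/2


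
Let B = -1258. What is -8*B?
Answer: 10064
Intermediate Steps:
-8*B = -8*(-1258) = 10064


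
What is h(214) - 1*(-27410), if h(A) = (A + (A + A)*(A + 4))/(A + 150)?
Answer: 5035379/182 ≈ 27667.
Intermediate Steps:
h(A) = (A + 2*A*(4 + A))/(150 + A) (h(A) = (A + (2*A)*(4 + A))/(150 + A) = (A + 2*A*(4 + A))/(150 + A))
h(214) - 1*(-27410) = 214*(9 + 2*214)/(150 + 214) - 1*(-27410) = 214*(9 + 428)/364 + 27410 = 214*(1/364)*437 + 27410 = 46759/182 + 27410 = 5035379/182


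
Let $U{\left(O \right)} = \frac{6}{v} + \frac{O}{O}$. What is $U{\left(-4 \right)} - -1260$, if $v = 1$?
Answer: $1267$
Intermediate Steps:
$U{\left(O \right)} = 7$ ($U{\left(O \right)} = \frac{6}{1} + \frac{O}{O} = 6 \cdot 1 + 1 = 6 + 1 = 7$)
$U{\left(-4 \right)} - -1260 = 7 - -1260 = 7 + 1260 = 1267$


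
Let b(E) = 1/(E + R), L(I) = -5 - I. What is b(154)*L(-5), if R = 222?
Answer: 0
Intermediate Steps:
b(E) = 1/(222 + E) (b(E) = 1/(E + 222) = 1/(222 + E))
b(154)*L(-5) = (-5 - 1*(-5))/(222 + 154) = (-5 + 5)/376 = (1/376)*0 = 0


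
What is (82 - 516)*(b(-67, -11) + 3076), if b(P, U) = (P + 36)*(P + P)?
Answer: -3137820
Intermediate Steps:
b(P, U) = 2*P*(36 + P) (b(P, U) = (36 + P)*(2*P) = 2*P*(36 + P))
(82 - 516)*(b(-67, -11) + 3076) = (82 - 516)*(2*(-67)*(36 - 67) + 3076) = -434*(2*(-67)*(-31) + 3076) = -434*(4154 + 3076) = -434*7230 = -3137820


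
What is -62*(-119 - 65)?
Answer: 11408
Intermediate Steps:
-62*(-119 - 65) = -62*(-184) = 11408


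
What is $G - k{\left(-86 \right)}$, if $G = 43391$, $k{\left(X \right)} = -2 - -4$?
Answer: $43389$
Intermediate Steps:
$k{\left(X \right)} = 2$ ($k{\left(X \right)} = -2 + 4 = 2$)
$G - k{\left(-86 \right)} = 43391 - 2 = 43389$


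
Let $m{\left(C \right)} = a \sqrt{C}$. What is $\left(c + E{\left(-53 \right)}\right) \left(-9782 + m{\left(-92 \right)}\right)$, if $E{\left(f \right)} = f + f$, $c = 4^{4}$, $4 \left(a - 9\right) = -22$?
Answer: $-1467300 + 1050 i \sqrt{23} \approx -1.4673 \cdot 10^{6} + 5035.6 i$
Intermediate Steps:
$a = \frac{7}{2}$ ($a = 9 + \frac{1}{4} \left(-22\right) = 9 - \frac{11}{2} = \frac{7}{2} \approx 3.5$)
$c = 256$
$E{\left(f \right)} = 2 f$
$m{\left(C \right)} = \frac{7 \sqrt{C}}{2}$
$\left(c + E{\left(-53 \right)}\right) \left(-9782 + m{\left(-92 \right)}\right) = \left(256 + 2 \left(-53\right)\right) \left(-9782 + \frac{7 \sqrt{-92}}{2}\right) = \left(256 - 106\right) \left(-9782 + \frac{7 \cdot 2 i \sqrt{23}}{2}\right) = 150 \left(-9782 + 7 i \sqrt{23}\right) = -1467300 + 1050 i \sqrt{23}$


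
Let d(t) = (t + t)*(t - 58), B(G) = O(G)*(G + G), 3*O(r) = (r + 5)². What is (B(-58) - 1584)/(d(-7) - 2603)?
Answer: 330596/5079 ≈ 65.091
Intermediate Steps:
O(r) = (5 + r)²/3 (O(r) = (r + 5)²/3 = (5 + r)²/3)
B(G) = 2*G*(5 + G)²/3 (B(G) = ((5 + G)²/3)*(G + G) = ((5 + G)²/3)*(2*G) = 2*G*(5 + G)²/3)
d(t) = 2*t*(-58 + t) (d(t) = (2*t)*(-58 + t) = 2*t*(-58 + t))
(B(-58) - 1584)/(d(-7) - 2603) = ((⅔)*(-58)*(5 - 58)² - 1584)/(2*(-7)*(-58 - 7) - 2603) = ((⅔)*(-58)*(-53)² - 1584)/(2*(-7)*(-65) - 2603) = ((⅔)*(-58)*2809 - 1584)/(910 - 2603) = (-325844/3 - 1584)/(-1693) = -330596/3*(-1/1693) = 330596/5079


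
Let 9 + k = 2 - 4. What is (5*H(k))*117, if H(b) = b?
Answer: -6435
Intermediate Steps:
k = -11 (k = -9 + (2 - 4) = -9 - 2 = -11)
(5*H(k))*117 = (5*(-11))*117 = -55*117 = -6435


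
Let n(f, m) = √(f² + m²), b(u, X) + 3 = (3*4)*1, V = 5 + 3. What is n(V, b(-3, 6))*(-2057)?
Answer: -2057*√145 ≈ -24770.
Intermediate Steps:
V = 8
b(u, X) = 9 (b(u, X) = -3 + (3*4)*1 = -3 + 12*1 = -3 + 12 = 9)
n(V, b(-3, 6))*(-2057) = √(8² + 9²)*(-2057) = √(64 + 81)*(-2057) = √145*(-2057) = -2057*√145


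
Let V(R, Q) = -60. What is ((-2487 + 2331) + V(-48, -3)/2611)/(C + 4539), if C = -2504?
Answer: -407376/5313385 ≈ -0.076670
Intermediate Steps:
((-2487 + 2331) + V(-48, -3)/2611)/(C + 4539) = ((-2487 + 2331) - 60/2611)/(-2504 + 4539) = (-156 - 60*1/2611)/2035 = (-156 - 60/2611)*(1/2035) = -407376/2611*1/2035 = -407376/5313385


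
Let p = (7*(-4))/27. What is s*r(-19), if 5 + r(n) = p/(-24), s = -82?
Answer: 32923/81 ≈ 406.46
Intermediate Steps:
p = -28/27 (p = -28*1/27 = -28/27 ≈ -1.0370)
r(n) = -803/162 (r(n) = -5 - 28/27/(-24) = -5 - 28/27*(-1/24) = -5 + 7/162 = -803/162)
s*r(-19) = -82*(-803/162) = 32923/81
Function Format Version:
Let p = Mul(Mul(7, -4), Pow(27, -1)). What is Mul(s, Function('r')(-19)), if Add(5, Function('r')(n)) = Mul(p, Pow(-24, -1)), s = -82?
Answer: Rational(32923, 81) ≈ 406.46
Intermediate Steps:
p = Rational(-28, 27) (p = Mul(-28, Rational(1, 27)) = Rational(-28, 27) ≈ -1.0370)
Function('r')(n) = Rational(-803, 162) (Function('r')(n) = Add(-5, Mul(Rational(-28, 27), Pow(-24, -1))) = Add(-5, Mul(Rational(-28, 27), Rational(-1, 24))) = Add(-5, Rational(7, 162)) = Rational(-803, 162))
Mul(s, Function('r')(-19)) = Mul(-82, Rational(-803, 162)) = Rational(32923, 81)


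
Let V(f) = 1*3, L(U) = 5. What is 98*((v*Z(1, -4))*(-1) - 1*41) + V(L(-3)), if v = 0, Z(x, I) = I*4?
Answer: -4015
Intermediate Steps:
Z(x, I) = 4*I
V(f) = 3
98*((v*Z(1, -4))*(-1) - 1*41) + V(L(-3)) = 98*((0*(4*(-4)))*(-1) - 1*41) + 3 = 98*((0*(-16))*(-1) - 41) + 3 = 98*(0*(-1) - 41) + 3 = 98*(0 - 41) + 3 = 98*(-41) + 3 = -4018 + 3 = -4015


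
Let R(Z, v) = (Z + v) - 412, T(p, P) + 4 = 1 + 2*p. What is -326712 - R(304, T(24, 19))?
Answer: -326649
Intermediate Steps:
T(p, P) = -3 + 2*p (T(p, P) = -4 + (1 + 2*p) = -3 + 2*p)
R(Z, v) = -412 + Z + v
-326712 - R(304, T(24, 19)) = -326712 - (-412 + 304 + (-3 + 2*24)) = -326712 - (-412 + 304 + (-3 + 48)) = -326712 - (-412 + 304 + 45) = -326712 - 1*(-63) = -326712 + 63 = -326649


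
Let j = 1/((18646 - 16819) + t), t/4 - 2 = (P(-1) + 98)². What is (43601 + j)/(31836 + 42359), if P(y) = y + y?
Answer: 337463020/574254461 ≈ 0.58765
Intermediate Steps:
P(y) = 2*y
t = 36872 (t = 8 + 4*(2*(-1) + 98)² = 8 + 4*(-2 + 98)² = 8 + 4*96² = 8 + 4*9216 = 8 + 36864 = 36872)
j = 1/38699 (j = 1/((18646 - 16819) + 36872) = 1/(1827 + 36872) = 1/38699 ≈ 2.5840e-5)
(43601 + j)/(31836 + 42359) = (43601 + 1/38699)/(31836 + 42359) = (1687315100/38699)/74195 = (1687315100/38699)*(1/74195) = 337463020/574254461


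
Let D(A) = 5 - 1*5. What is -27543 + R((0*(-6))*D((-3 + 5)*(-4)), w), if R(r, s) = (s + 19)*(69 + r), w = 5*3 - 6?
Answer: -25611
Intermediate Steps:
D(A) = 0 (D(A) = 5 - 5 = 0)
w = 9 (w = 15 - 6 = 9)
R(r, s) = (19 + s)*(69 + r)
-27543 + R((0*(-6))*D((-3 + 5)*(-4)), w) = -27543 + (1311 + 19*((0*(-6))*0) + 69*9 + ((0*(-6))*0)*9) = -27543 + (1311 + 19*(0*0) + 621 + (0*0)*9) = -27543 + (1311 + 19*0 + 621 + 0*9) = -27543 + (1311 + 0 + 621 + 0) = -27543 + 1932 = -25611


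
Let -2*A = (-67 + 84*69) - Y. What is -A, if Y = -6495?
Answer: 6112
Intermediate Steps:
A = -6112 (A = -((-67 + 84*69) - 1*(-6495))/2 = -((-67 + 5796) + 6495)/2 = -(5729 + 6495)/2 = -1/2*12224 = -6112)
-A = -1*(-6112) = 6112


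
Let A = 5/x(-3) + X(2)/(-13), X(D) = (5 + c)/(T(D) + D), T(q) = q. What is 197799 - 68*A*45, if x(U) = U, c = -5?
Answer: 202899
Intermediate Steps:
X(D) = 0 (X(D) = (5 - 5)/(D + D) = 0/((2*D)) = 0*(1/(2*D)) = 0)
A = -5/3 (A = 5/(-3) + 0/(-13) = 5*(-1/3) + 0*(-1/13) = -5/3 + 0 = -5/3 ≈ -1.6667)
197799 - 68*A*45 = 197799 - 68*(-5/3)*45 = 197799 + (340/3)*45 = 197799 + 5100 = 202899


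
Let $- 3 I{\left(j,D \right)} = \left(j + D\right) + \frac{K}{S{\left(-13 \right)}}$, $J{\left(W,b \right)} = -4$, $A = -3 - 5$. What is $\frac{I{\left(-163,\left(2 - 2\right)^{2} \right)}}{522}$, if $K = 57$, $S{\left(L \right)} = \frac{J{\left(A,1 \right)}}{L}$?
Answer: $- \frac{89}{6264} \approx -0.014208$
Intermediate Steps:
$A = -8$ ($A = -3 - 5 = -8$)
$S{\left(L \right)} = - \frac{4}{L}$
$I{\left(j,D \right)} = - \frac{247}{4} - \frac{D}{3} - \frac{j}{3}$ ($I{\left(j,D \right)} = - \frac{\left(j + D\right) + \frac{57}{\left(-4\right) \frac{1}{-13}}}{3} = - \frac{\left(D + j\right) + \frac{57}{\left(-4\right) \left(- \frac{1}{13}\right)}}{3} = - \frac{\left(D + j\right) + \frac{57}{\frac{4}{13}}}{3} = - \frac{\left(D + j\right) + 57 \cdot \frac{13}{4}}{3} = - \frac{\left(D + j\right) + \frac{741}{4}}{3} = - \frac{\frac{741}{4} + D + j}{3} = - \frac{247}{4} - \frac{D}{3} - \frac{j}{3}$)
$\frac{I{\left(-163,\left(2 - 2\right)^{2} \right)}}{522} = \frac{- \frac{247}{4} - \frac{\left(2 - 2\right)^{2}}{3} - - \frac{163}{3}}{522} = \left(- \frac{247}{4} - \frac{0^{2}}{3} + \frac{163}{3}\right) \frac{1}{522} = \left(- \frac{247}{4} - 0 + \frac{163}{3}\right) \frac{1}{522} = \left(- \frac{247}{4} + 0 + \frac{163}{3}\right) \frac{1}{522} = \left(- \frac{89}{12}\right) \frac{1}{522} = - \frac{89}{6264}$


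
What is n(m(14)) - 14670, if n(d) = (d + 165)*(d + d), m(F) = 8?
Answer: -11902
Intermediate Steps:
n(d) = 2*d*(165 + d) (n(d) = (165 + d)*(2*d) = 2*d*(165 + d))
n(m(14)) - 14670 = 2*8*(165 + 8) - 14670 = 2*8*173 - 14670 = 2768 - 14670 = -11902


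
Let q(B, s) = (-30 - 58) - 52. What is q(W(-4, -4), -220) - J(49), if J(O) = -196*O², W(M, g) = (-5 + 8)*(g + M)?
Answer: 470456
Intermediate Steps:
W(M, g) = 3*M + 3*g (W(M, g) = 3*(M + g) = 3*M + 3*g)
q(B, s) = -140 (q(B, s) = -88 - 52 = -140)
q(W(-4, -4), -220) - J(49) = -140 - (-196)*49² = -140 - (-196)*2401 = -140 - 1*(-470596) = -140 + 470596 = 470456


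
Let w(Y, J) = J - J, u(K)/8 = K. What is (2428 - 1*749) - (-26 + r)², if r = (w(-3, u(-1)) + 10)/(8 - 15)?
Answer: 45407/49 ≈ 926.67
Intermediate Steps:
u(K) = 8*K
w(Y, J) = 0
r = -10/7 (r = (0 + 10)/(8 - 15) = 10/(-7) = 10*(-⅐) = -10/7 ≈ -1.4286)
(2428 - 1*749) - (-26 + r)² = (2428 - 1*749) - (-26 - 10/7)² = (2428 - 749) - (-192/7)² = 1679 - 1*36864/49 = 1679 - 36864/49 = 45407/49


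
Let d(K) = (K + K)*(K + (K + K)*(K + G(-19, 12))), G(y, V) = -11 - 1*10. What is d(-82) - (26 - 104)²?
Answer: -2762924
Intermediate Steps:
G(y, V) = -21 (G(y, V) = -11 - 10 = -21)
d(K) = 2*K*(K + 2*K*(-21 + K)) (d(K) = (K + K)*(K + (K + K)*(K - 21)) = (2*K)*(K + (2*K)*(-21 + K)) = (2*K)*(K + 2*K*(-21 + K)) = 2*K*(K + 2*K*(-21 + K)))
d(-82) - (26 - 104)² = (-82)²*(-82 + 4*(-82)) - (26 - 104)² = 6724*(-82 - 328) - 1*(-78)² = 6724*(-410) - 1*6084 = -2756840 - 6084 = -2762924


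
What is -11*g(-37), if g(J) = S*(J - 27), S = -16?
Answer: -11264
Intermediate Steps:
g(J) = 432 - 16*J (g(J) = -16*(J - 27) = -16*(-27 + J) = 432 - 16*J)
-11*g(-37) = -11*(432 - 16*(-37)) = -11*(432 + 592) = -11*1024 = -11264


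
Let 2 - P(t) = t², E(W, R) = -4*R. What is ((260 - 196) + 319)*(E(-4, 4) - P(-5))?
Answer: 2681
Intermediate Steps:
P(t) = 2 - t²
((260 - 196) + 319)*(E(-4, 4) - P(-5)) = ((260 - 196) + 319)*(-4*4 - (2 - 1*(-5)²)) = (64 + 319)*(-16 - (2 - 1*25)) = 383*(-16 - (2 - 25)) = 383*(-16 - 1*(-23)) = 383*(-16 + 23) = 383*7 = 2681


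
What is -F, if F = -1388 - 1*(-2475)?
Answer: -1087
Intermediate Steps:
F = 1087 (F = -1388 + 2475 = 1087)
-F = -1*1087 = -1087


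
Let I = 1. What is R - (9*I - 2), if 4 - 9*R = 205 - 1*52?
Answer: -212/9 ≈ -23.556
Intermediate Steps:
R = -149/9 (R = 4/9 - (205 - 1*52)/9 = 4/9 - (205 - 52)/9 = 4/9 - ⅑*153 = 4/9 - 17 = -149/9 ≈ -16.556)
R - (9*I - 2) = -149/9 - (9*1 - 2) = -149/9 - (9 - 2) = -149/9 - 1*7 = -149/9 - 7 = -212/9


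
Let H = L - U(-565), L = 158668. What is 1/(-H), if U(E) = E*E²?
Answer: -1/180520793 ≈ -5.5395e-9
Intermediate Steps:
U(E) = E³
H = 180520793 (H = 158668 - 1*(-565)³ = 158668 - 1*(-180362125) = 158668 + 180362125 = 180520793)
1/(-H) = 1/(-1*180520793) = 1/(-180520793) = -1/180520793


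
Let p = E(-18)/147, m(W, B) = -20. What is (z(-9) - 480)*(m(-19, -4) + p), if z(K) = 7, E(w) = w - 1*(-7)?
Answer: 1395823/147 ≈ 9495.4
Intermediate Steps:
E(w) = 7 + w (E(w) = w + 7 = 7 + w)
p = -11/147 (p = (7 - 18)/147 = -11*1/147 = -11/147 ≈ -0.074830)
(z(-9) - 480)*(m(-19, -4) + p) = (7 - 480)*(-20 - 11/147) = -473*(-2951/147) = 1395823/147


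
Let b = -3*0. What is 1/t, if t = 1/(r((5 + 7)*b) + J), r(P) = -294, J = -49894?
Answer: -50188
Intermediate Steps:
b = 0
t = -1/50188 (t = 1/(-294 - 49894) = 1/(-50188) = -1/50188 ≈ -1.9925e-5)
1/t = 1/(-1/50188) = -50188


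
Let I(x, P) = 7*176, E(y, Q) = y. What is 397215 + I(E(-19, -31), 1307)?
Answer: 398447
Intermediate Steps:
I(x, P) = 1232
397215 + I(E(-19, -31), 1307) = 397215 + 1232 = 398447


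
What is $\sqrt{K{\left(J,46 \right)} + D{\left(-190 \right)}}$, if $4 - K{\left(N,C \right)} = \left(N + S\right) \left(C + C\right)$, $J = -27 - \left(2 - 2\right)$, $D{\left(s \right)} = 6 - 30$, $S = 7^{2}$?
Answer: $2 i \sqrt{511} \approx 45.211 i$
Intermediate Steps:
$S = 49$
$D{\left(s \right)} = -24$ ($D{\left(s \right)} = 6 - 30 = -24$)
$J = -27$ ($J = -27 - \left(2 - 2\right) = -27 - 0 = -27 + 0 = -27$)
$K{\left(N,C \right)} = 4 - 2 C \left(49 + N\right)$ ($K{\left(N,C \right)} = 4 - \left(N + 49\right) \left(C + C\right) = 4 - \left(49 + N\right) 2 C = 4 - 2 C \left(49 + N\right)$)
$\sqrt{K{\left(J,46 \right)} + D{\left(-190 \right)}} = \sqrt{\left(4 - 4508 - 92 \left(-27\right)\right) - 24} = \sqrt{\left(4 - 4508 + 2484\right) - 24} = \sqrt{-2020 - 24} = \sqrt{-2044} = 2 i \sqrt{511}$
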